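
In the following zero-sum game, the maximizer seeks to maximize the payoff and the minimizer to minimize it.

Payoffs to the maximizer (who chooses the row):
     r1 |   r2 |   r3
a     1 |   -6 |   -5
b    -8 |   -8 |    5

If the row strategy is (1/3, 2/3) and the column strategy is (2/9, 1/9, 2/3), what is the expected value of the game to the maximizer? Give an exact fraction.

Against (2/9, 1/9, 2/3), each row's expected payoff is a: -34/9; b: 2/3.
Taking the (1/3, 2/3)-weighted average: (1/3)·(-34/9) + (2/3)·(2/3) = -22/27.

-22/27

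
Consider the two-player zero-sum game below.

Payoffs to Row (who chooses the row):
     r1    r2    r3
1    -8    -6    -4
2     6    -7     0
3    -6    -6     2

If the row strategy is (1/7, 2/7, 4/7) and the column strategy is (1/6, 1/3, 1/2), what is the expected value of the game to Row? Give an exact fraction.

Against (1/6, 1/3, 1/2), each row's expected payoff is 1: -16/3; 2: -4/3; 3: -2.
Taking the (1/7, 2/7, 4/7)-weighted average: (1/7)·(-16/3) + (2/7)·(-4/3) + (4/7)·(-2) = -16/7.

-16/7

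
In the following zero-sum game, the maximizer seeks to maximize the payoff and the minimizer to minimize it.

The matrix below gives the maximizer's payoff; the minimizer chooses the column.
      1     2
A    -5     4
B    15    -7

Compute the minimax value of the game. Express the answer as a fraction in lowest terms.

Row minima are -5 and -7, so the maximizer's maximin is -5; column maxima are 15 and 4, so the minimizer's minimax is 4. These differ, so the equilibrium is in mixed strategies.
Let the maximizer play A with probability p. The minimizer is indifferent when −5p + 15(1−p) = 4p − 7(1−p), giving p = 22/31.
Let the minimizer play 1 with probability q. The maximizer is indifferent when −5q + 4(1−q) = 15q − 7(1−q), giving q = 11/31.
The value is -5·(11/31) + (4)·(20/31) = 25/31.

25/31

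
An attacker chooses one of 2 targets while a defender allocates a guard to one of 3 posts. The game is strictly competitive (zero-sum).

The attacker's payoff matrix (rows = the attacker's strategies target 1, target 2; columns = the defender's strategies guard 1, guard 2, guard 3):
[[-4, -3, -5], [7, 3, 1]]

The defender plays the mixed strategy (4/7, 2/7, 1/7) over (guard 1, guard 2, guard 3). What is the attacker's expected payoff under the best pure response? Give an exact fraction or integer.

5

target 1: (-4)·(4/7) + (-3)·(2/7) + (-5)·(1/7) = -27/7.
target 2: (7)·(4/7) + (3)·(2/7) + (1)·(1/7) = 5.
The best pure response is target 2 with expected payoff 5.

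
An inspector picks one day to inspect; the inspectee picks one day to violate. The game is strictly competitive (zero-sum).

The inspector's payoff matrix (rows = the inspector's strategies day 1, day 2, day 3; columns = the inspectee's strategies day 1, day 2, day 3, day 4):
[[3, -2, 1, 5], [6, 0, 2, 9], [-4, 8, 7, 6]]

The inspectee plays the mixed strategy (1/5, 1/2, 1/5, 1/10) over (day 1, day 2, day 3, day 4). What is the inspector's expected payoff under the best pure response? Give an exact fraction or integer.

day 1: (3)·(1/5) + (-2)·(1/2) + (1)·(1/5) + (5)·(1/10) = 3/10.
day 2: (6)·(1/5) + (0)·(1/2) + (2)·(1/5) + (9)·(1/10) = 5/2.
day 3: (-4)·(1/5) + (8)·(1/2) + (7)·(1/5) + (6)·(1/10) = 26/5.
The best pure response is day 3 with expected payoff 26/5.

26/5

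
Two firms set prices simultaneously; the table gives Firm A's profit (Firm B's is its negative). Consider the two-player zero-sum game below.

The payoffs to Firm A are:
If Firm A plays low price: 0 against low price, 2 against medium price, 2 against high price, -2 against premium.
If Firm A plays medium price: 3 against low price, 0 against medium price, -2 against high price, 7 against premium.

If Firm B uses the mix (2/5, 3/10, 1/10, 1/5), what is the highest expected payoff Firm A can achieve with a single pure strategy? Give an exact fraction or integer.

12/5

low price: (0)·(2/5) + (2)·(3/10) + (2)·(1/10) + (-2)·(1/5) = 2/5.
medium price: (3)·(2/5) + (0)·(3/10) + (-2)·(1/10) + (7)·(1/5) = 12/5.
The best pure response is medium price with expected payoff 12/5.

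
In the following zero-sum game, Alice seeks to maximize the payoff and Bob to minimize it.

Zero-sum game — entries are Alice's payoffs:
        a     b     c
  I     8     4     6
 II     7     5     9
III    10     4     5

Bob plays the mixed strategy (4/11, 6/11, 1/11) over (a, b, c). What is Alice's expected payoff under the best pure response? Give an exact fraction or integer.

69/11

I: (8)·(4/11) + (4)·(6/11) + (6)·(1/11) = 62/11.
II: (7)·(4/11) + (5)·(6/11) + (9)·(1/11) = 67/11.
III: (10)·(4/11) + (4)·(6/11) + (5)·(1/11) = 69/11.
The best pure response is III with expected payoff 69/11.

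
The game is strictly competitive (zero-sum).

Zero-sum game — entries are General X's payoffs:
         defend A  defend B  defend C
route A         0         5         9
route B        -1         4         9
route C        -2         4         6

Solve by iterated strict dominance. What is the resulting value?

Row route C is strictly dominated by row route A (0>-2, 5>4, 9>6); eliminate route C.
Column defend B is strictly dominated by defend A for General Y (0<5, -1<4); eliminate defend B.
Column defend C is strictly dominated by defend A for General Y (0<9, -1<9); eliminate defend C.
Row route B is strictly dominated by row route A (0>-1); eliminate route B.
Only (route A, defend A) remains, with payoff 0.

0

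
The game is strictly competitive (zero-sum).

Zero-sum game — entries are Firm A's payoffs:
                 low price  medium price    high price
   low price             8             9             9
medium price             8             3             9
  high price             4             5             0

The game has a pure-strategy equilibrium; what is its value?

Row minima: 8, 3, 0 → Firm A's maximin is 8.
Column maxima: 8, 9, 9 → Firm B's minimax is 8.
They coincide at (low price, low price), so the value is 8.

8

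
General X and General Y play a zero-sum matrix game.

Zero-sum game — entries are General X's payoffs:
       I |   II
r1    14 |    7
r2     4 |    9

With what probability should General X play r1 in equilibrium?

Row minima are 7 and 4, so General X's maximin is 7; column maxima are 14 and 9, so General Y's minimax is 9. These differ, so the equilibrium is in mixed strategies.
Let General X play r1 with probability p. General Y is indifferent when 14p + 4(1−p) = 7p + 9(1−p), giving p = 5/12.

5/12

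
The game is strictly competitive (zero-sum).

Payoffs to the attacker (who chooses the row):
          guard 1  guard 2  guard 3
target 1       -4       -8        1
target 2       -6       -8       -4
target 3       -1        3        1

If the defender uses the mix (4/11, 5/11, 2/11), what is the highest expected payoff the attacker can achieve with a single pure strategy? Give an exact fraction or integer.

13/11

target 1: (-4)·(4/11) + (-8)·(5/11) + (1)·(2/11) = -54/11.
target 2: (-6)·(4/11) + (-8)·(5/11) + (-4)·(2/11) = -72/11.
target 3: (-1)·(4/11) + (3)·(5/11) + (1)·(2/11) = 13/11.
The best pure response is target 3 with expected payoff 13/11.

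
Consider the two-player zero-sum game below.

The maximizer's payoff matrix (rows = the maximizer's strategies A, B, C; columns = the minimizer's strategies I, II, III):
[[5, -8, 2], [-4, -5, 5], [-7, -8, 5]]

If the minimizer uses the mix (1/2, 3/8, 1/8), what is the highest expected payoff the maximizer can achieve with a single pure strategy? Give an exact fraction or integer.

A: (5)·(1/2) + (-8)·(3/8) + (2)·(1/8) = -1/4.
B: (-4)·(1/2) + (-5)·(3/8) + (5)·(1/8) = -13/4.
C: (-7)·(1/2) + (-8)·(3/8) + (5)·(1/8) = -47/8.
The best pure response is A with expected payoff -1/4.

-1/4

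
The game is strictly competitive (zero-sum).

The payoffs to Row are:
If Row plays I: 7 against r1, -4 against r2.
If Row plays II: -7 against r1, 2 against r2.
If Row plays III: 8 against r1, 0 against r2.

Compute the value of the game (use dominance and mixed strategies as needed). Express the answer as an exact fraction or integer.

16/17

Row I is strictly dominated by row III, so Row never plays it.
The remaining 2×2 game on (II, III) × (r1, r2) has no saddle point. Let Row play II with probability p; indifference gives −7p + 8(1−p) = 2p, so p = 8/17.
Similarly Column's optimal q on r1 is 2/17, and the value is -7·(2/17) + (2)·(15/17) = 16/17.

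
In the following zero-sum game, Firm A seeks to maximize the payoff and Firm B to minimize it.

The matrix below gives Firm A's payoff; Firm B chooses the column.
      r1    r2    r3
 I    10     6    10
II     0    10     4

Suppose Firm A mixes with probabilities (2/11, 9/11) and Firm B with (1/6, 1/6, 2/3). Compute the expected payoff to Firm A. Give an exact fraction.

Against (1/6, 1/6, 2/3), each row's expected payoff is I: 28/3; II: 13/3.
Taking the (2/11, 9/11)-weighted average: (2/11)·(28/3) + (9/11)·(13/3) = 173/33.

173/33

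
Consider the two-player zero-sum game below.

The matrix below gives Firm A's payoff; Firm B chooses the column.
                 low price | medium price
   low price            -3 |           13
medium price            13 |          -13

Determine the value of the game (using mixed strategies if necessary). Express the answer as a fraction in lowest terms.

65/21

Row minima are -3 and -13, so Firm A's maximin is -3; column maxima are 13 and 13, so Firm B's minimax is 13. These differ, so the equilibrium is in mixed strategies.
Let Firm A play low price with probability p. Firm B is indifferent when −3p + 13(1−p) = 13p − 13(1−p), giving p = 13/21.
Let Firm B play low price with probability q. Firm A is indifferent when −3q + 13(1−q) = 13q − 13(1−q), giving q = 13/21.
The value is -3·(13/21) + (13)·(8/21) = 65/21.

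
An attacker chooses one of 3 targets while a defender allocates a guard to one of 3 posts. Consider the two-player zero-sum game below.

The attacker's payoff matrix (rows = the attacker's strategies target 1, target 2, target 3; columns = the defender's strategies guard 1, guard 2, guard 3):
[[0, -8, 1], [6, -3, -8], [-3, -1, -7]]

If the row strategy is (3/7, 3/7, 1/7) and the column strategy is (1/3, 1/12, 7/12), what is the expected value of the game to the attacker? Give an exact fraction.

-85/42

Against (1/3, 1/12, 7/12), each row's expected payoff is target 1: -1/12; target 2: -35/12; target 3: -31/6.
Taking the (3/7, 3/7, 1/7)-weighted average: (3/7)·(-1/12) + (3/7)·(-35/12) + (1/7)·(-31/6) = -85/42.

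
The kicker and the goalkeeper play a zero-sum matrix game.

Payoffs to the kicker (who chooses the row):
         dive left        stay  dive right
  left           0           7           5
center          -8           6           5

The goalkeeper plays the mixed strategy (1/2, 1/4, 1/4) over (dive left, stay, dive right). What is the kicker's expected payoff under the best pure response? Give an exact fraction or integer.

left: (0)·(1/2) + (7)·(1/4) + (5)·(1/4) = 3.
center: (-8)·(1/2) + (6)·(1/4) + (5)·(1/4) = -5/4.
The best pure response is left with expected payoff 3.

3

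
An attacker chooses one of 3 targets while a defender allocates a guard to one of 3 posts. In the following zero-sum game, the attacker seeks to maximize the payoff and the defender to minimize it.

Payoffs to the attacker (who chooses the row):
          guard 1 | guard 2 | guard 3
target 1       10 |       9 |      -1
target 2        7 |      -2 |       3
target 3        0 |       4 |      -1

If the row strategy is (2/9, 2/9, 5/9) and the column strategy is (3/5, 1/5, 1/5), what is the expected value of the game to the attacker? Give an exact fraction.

Against (3/5, 1/5, 1/5), each row's expected payoff is target 1: 38/5; target 2: 22/5; target 3: 3/5.
Taking the (2/9, 2/9, 5/9)-weighted average: (2/9)·(38/5) + (2/9)·(22/5) + (5/9)·(3/5) = 3.

3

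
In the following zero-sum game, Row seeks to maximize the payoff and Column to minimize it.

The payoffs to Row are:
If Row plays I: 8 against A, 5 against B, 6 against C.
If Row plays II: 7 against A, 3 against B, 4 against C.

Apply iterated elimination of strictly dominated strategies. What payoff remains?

5

Row II is strictly dominated by row I (8>7, 5>3, 6>4); eliminate II.
Column A is strictly dominated by B for Column (5<8); eliminate A.
Column C is strictly dominated by B for Column (5<6); eliminate C.
Only (I, B) remains, with payoff 5.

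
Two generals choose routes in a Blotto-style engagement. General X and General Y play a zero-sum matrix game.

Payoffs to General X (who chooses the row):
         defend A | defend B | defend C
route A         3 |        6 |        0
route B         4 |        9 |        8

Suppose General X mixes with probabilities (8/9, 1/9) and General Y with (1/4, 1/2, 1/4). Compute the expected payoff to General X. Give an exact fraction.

25/6

Against (1/4, 1/2, 1/4), each row's expected payoff is route A: 15/4; route B: 15/2.
Taking the (8/9, 1/9)-weighted average: (8/9)·(15/4) + (1/9)·(15/2) = 25/6.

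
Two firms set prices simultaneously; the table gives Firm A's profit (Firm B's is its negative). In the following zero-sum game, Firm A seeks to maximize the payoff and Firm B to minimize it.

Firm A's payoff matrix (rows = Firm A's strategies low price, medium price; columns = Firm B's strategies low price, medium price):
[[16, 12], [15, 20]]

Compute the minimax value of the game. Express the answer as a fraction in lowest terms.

Row minima are 12 and 15, so Firm A's maximin is 15; column maxima are 16 and 20, so Firm B's minimax is 16. These differ, so the equilibrium is in mixed strategies.
Let Firm A play low price with probability p. Firm B is indifferent when 16p + 15(1−p) = 12p + 20(1−p), giving p = 5/9.
Let Firm B play low price with probability q. Firm A is indifferent when 16q + 12(1−q) = 15q + 20(1−q), giving q = 8/9.
The value is 16·(8/9) + (12)·(1/9) = 140/9.

140/9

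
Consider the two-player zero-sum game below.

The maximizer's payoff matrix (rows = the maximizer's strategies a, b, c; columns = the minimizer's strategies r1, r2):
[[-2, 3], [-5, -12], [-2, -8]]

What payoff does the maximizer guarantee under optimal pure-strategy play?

-2

Row minima: -2, -12, -8 → the maximizer's maximin is -2.
Column maxima: -2, 3 → the minimizer's minimax is -2.
They coincide at (a, r1), so the value is -2.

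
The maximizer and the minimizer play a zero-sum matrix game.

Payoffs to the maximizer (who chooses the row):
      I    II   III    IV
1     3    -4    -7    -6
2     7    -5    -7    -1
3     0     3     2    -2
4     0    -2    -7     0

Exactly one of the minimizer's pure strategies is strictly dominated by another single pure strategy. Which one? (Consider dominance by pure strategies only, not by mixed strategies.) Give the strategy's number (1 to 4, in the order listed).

2

The minimizer prefers columns that give the maximizer less. Compare II with III: -7 < -4, -7 < -5, 2 < 3, -7 < -2.
So III strictly dominates II for the minimizer; II is strictly dominated.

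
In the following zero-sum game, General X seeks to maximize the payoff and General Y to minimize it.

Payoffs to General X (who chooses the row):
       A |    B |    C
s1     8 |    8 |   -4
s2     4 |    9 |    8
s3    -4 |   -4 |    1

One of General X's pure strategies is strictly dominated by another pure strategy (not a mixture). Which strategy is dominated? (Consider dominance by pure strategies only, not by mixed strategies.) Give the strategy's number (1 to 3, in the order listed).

Compare s3 with s2: 4 > -4, 9 > -4, 8 > 1.
So s2 strictly dominates s3 for General X; s3 is strictly dominated.

3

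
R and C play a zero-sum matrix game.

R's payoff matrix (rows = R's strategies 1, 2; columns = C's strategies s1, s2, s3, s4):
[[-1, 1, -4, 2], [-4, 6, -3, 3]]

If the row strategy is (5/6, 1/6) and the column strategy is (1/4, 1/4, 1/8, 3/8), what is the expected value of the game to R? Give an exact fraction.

5/12

Against (1/4, 1/4, 1/8, 3/8), each row's expected payoff is 1: 1/4; 2: 5/4.
Taking the (5/6, 1/6)-weighted average: (5/6)·(1/4) + (1/6)·(5/4) = 5/12.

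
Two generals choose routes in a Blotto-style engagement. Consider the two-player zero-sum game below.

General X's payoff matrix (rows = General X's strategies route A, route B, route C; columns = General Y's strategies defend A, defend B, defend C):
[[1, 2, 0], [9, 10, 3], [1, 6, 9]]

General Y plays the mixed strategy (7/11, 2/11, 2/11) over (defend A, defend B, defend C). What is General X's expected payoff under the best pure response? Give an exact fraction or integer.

route A: (1)·(7/11) + (2)·(2/11) + (0)·(2/11) = 1.
route B: (9)·(7/11) + (10)·(2/11) + (3)·(2/11) = 89/11.
route C: (1)·(7/11) + (6)·(2/11) + (9)·(2/11) = 37/11.
The best pure response is route B with expected payoff 89/11.

89/11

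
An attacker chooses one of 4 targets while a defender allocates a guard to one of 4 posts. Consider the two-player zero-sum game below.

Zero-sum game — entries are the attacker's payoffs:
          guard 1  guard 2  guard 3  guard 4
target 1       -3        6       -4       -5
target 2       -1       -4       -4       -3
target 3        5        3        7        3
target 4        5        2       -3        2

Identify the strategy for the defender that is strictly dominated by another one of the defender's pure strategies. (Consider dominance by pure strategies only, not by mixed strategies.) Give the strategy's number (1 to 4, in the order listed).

1

The defender prefers columns that give the attacker less. Compare guard 1 with guard 4: -5 < -3, -3 < -1, 3 < 5, 2 < 5.
So guard 4 strictly dominates guard 1 for the defender; guard 1 is strictly dominated.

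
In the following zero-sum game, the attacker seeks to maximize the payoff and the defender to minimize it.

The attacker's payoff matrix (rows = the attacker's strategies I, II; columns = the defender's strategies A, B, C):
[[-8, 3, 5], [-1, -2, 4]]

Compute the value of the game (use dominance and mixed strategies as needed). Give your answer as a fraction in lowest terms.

-19/12

Column C is strictly dominated by B for the defender (it gives the attacker more in every row).
The remaining 2×2 game on (I, II) × (A, B) has no saddle point. Let the attacker play I with probability p; indifference gives −8p − (1−p) = 3p − 2(1−p), so p = 1/12.
Similarly the defender's optimal q on A is 5/12, and the value is -8·(5/12) + (3)·(7/12) = -19/12.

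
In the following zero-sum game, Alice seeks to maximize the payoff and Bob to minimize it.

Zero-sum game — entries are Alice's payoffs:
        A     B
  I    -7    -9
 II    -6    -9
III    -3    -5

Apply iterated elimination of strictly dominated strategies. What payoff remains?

-5

Column A is strictly dominated by B for Bob (-9<-7, -9<-6, -5<-3); eliminate A.
Row II is strictly dominated by row III (-5>-9); eliminate II.
Row I is strictly dominated by row III (-5>-9); eliminate I.
Only (III, B) remains, with payoff -5.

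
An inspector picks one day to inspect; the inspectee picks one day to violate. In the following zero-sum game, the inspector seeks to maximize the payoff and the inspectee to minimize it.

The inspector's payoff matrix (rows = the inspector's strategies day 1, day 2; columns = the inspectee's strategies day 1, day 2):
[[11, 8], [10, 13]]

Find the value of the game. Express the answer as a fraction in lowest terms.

Row minima are 8 and 10, so the inspector's maximin is 10; column maxima are 11 and 13, so the inspectee's minimax is 11. These differ, so the equilibrium is in mixed strategies.
Let the inspector play day 1 with probability p. The inspectee is indifferent when 11p + 10(1−p) = 8p + 13(1−p), giving p = 1/2.
Let the inspectee play day 1 with probability q. The inspector is indifferent when 11q + 8(1−q) = 10q + 13(1−q), giving q = 5/6.
The value is 11·(5/6) + (8)·(1/6) = 21/2.

21/2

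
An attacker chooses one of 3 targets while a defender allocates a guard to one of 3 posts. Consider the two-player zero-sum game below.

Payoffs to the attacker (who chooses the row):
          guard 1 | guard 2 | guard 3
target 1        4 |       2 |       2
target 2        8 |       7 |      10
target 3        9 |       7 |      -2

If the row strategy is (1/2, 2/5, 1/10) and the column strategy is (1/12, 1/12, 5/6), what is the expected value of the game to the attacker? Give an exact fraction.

293/60

Against (1/12, 1/12, 5/6), each row's expected payoff is target 1: 13/6; target 2: 115/12; target 3: -1/3.
Taking the (1/2, 2/5, 1/10)-weighted average: (1/2)·(13/6) + (2/5)·(115/12) + (1/10)·(-1/3) = 293/60.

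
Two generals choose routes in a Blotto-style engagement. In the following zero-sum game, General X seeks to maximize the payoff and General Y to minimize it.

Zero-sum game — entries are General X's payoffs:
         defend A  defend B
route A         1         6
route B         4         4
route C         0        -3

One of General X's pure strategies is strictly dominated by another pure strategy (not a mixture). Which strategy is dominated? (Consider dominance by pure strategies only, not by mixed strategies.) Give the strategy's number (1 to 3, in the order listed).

3

Compare route C with route A: 1 > 0, 6 > -3.
So route A strictly dominates route C for General X; route C is strictly dominated.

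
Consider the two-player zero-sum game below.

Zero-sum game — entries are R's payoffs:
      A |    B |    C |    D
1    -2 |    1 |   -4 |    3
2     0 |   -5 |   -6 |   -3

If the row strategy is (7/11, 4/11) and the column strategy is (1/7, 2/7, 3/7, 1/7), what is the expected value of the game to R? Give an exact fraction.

-17/7

Against (1/7, 2/7, 3/7, 1/7), each row's expected payoff is 1: -9/7; 2: -31/7.
Taking the (7/11, 4/11)-weighted average: (7/11)·(-9/7) + (4/11)·(-31/7) = -17/7.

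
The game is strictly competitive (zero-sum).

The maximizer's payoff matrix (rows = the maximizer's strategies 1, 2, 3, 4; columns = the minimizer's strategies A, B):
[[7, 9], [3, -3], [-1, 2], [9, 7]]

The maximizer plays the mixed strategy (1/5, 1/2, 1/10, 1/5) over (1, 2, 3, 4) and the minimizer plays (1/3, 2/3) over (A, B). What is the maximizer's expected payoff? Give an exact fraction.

14/5

Against (1/3, 2/3), each row's expected payoff is 1: 25/3; 2: -1; 3: 1; 4: 23/3.
Taking the (1/5, 1/2, 1/10, 1/5)-weighted average: (1/5)·(25/3) + (1/2)·(-1) + (1/10)·(1) + (1/5)·(23/3) = 14/5.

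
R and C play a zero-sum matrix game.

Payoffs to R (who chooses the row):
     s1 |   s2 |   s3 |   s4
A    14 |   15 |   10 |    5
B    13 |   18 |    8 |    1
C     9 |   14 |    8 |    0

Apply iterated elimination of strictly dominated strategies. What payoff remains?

Row C is strictly dominated by row A (14>9, 15>14, 10>8, 5>0); eliminate C.
Column s3 is strictly dominated by s4 for C (5<10, 1<8); eliminate s3.
Column s2 is strictly dominated by s1 for C (14<15, 13<18); eliminate s2.
Column s1 is strictly dominated by s4 for C (5<14, 1<13); eliminate s1.
Row B is strictly dominated by row A (5>1); eliminate B.
Only (A, s4) remains, with payoff 5.

5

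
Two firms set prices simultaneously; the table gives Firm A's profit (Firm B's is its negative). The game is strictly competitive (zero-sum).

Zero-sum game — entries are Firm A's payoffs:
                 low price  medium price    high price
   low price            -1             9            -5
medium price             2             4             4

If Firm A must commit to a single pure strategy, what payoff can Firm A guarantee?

The worst-case payoff for each row is low price: -5, medium price: 2.
The best of these is 2.

2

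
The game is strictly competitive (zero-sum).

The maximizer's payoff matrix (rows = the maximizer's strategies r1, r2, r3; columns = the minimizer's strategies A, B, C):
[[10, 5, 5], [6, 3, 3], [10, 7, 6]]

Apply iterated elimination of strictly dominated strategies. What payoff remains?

Column A is strictly dominated by B for the minimizer (5<10, 3<6, 7<10); eliminate A.
Row r2 is strictly dominated by row r1 (5>3, 5>3); eliminate r2.
Row r1 is strictly dominated by row r3 (7>5, 6>5); eliminate r1.
Column B is strictly dominated by C for the minimizer (6<7); eliminate B.
Only (r3, C) remains, with payoff 6.

6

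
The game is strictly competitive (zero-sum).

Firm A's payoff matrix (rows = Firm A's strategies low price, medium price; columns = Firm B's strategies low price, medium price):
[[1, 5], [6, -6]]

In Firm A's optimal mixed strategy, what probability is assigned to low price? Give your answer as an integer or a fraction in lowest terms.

Row minima are 1 and -6, so Firm A's maximin is 1; column maxima are 6 and 5, so Firm B's minimax is 5. These differ, so the equilibrium is in mixed strategies.
Let Firm A play low price with probability p. Firm B is indifferent when p + 6(1−p) = 5p − 6(1−p), giving p = 3/4.

3/4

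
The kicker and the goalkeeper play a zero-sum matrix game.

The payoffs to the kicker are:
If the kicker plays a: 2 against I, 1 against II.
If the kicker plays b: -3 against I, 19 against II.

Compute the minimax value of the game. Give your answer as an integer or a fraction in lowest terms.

Row minima are 1 and -3, so the kicker's maximin is 1; column maxima are 2 and 19, so the goalkeeper's minimax is 2. These differ, so the equilibrium is in mixed strategies.
Let the kicker play a with probability p. The goalkeeper is indifferent when 2p − 3(1−p) = p + 19(1−p), giving p = 22/23.
Let the goalkeeper play I with probability q. The kicker is indifferent when 2q + (1−q) = −3q + 19(1−q), giving q = 18/23.
The value is 2·(18/23) + (1)·(5/23) = 41/23.

41/23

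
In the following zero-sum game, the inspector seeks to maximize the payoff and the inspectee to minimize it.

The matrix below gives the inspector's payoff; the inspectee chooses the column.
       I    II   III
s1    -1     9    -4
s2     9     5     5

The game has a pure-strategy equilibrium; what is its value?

Row minima: -4, 5 → the inspector's maximin is 5.
Column maxima: 9, 9, 5 → the inspectee's minimax is 5.
They coincide at (s2, III), so the value is 5.

5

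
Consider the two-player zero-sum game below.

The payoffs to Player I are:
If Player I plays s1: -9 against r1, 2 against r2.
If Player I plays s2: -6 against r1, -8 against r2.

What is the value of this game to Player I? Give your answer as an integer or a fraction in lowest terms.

Row minima are -9 and -8, so Player I's maximin is -8; column maxima are -6 and 2, so Player II's minimax is -6. These differ, so the equilibrium is in mixed strategies.
Let Player I play s1 with probability p. Player II is indifferent when −9p − 6(1−p) = 2p − 8(1−p), giving p = 2/13.
Let Player II play r1 with probability q. Player I is indifferent when −9q + 2(1−q) = −6q − 8(1−q), giving q = 10/13.
The value is -9·(10/13) + (2)·(3/13) = -84/13.

-84/13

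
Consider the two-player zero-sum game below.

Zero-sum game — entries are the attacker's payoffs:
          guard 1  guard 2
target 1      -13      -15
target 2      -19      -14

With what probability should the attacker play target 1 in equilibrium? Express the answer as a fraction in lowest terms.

5/7

Row minima are -15 and -19, so the attacker's maximin is -15; column maxima are -13 and -14, so the defender's minimax is -14. These differ, so the equilibrium is in mixed strategies.
Let the attacker play target 1 with probability p. The defender is indifferent when −13p − 19(1−p) = −15p − 14(1−p), giving p = 5/7.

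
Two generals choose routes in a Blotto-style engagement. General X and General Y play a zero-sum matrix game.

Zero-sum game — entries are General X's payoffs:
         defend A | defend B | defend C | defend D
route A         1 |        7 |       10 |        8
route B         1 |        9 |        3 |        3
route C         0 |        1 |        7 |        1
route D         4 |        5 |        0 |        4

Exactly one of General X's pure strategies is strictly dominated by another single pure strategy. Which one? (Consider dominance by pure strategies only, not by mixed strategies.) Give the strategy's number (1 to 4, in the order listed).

3

Compare route C with route A: 1 > 0, 7 > 1, 10 > 7, 8 > 1.
So route A strictly dominates route C for General X; route C is strictly dominated.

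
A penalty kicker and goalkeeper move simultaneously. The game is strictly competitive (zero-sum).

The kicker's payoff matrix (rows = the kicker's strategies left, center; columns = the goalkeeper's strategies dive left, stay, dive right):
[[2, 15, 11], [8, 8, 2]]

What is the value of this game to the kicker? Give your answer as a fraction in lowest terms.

Column stay is strictly dominated by dive right for the goalkeeper (it gives the kicker more in every row).
The remaining 2×2 game on (left, center) × (dive left, dive right) has no saddle point. Let the kicker play left with probability p; indifference gives 2p + 8(1−p) = 11p + 2(1−p), so p = 2/5.
Similarly the goalkeeper's optimal q on dive left is 3/5, and the value is 2·(3/5) + (11)·(2/5) = 28/5.

28/5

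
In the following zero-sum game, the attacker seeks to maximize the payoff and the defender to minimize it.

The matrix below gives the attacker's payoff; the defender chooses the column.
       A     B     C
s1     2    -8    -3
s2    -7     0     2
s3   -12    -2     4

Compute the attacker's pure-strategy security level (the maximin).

-7

The worst-case payoff for each row is s1: -8, s2: -7, s3: -12.
The best of these is -7.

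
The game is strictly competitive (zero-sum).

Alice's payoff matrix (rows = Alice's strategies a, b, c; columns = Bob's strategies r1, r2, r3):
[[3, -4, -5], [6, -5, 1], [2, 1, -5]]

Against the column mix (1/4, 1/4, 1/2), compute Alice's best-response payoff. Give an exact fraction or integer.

3/4

a: (3)·(1/4) + (-4)·(1/4) + (-5)·(1/2) = -11/4.
b: (6)·(1/4) + (-5)·(1/4) + (1)·(1/2) = 3/4.
c: (2)·(1/4) + (1)·(1/4) + (-5)·(1/2) = -7/4.
The best pure response is b with expected payoff 3/4.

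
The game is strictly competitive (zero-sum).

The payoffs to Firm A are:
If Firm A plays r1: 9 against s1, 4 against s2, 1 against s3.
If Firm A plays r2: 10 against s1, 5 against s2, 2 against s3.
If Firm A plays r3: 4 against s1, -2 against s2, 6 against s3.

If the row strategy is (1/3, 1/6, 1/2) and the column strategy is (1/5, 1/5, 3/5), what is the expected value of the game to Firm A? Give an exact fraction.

113/30

Against (1/5, 1/5, 3/5), each row's expected payoff is r1: 16/5; r2: 21/5; r3: 4.
Taking the (1/3, 1/6, 1/2)-weighted average: (1/3)·(16/5) + (1/6)·(21/5) + (1/2)·(4) = 113/30.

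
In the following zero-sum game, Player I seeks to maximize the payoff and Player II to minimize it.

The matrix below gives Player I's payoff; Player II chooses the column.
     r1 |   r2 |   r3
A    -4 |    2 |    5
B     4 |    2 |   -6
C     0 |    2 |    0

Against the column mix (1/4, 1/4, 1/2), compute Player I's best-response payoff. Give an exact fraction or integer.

2

A: (-4)·(1/4) + (2)·(1/4) + (5)·(1/2) = 2.
B: (4)·(1/4) + (2)·(1/4) + (-6)·(1/2) = -3/2.
C: (0)·(1/4) + (2)·(1/4) + (0)·(1/2) = 1/2.
The best pure response is A with expected payoff 2.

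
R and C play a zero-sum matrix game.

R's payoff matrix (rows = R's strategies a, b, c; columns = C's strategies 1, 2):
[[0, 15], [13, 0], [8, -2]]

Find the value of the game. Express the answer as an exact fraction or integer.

195/28

Row c is strictly dominated by row b, so R never plays it.
The remaining 2×2 game on (a, b) × (1, 2) has no saddle point. Let R play a with probability p; indifference gives 13(1−p) = 15p, so p = 13/28.
Similarly C's optimal q on 1 is 15/28, and the value is 0·(15/28) + (15)·(13/28) = 195/28.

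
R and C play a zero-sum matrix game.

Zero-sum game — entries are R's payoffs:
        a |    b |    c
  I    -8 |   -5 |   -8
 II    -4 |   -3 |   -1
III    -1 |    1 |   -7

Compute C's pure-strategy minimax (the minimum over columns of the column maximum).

The worst case (largest entry) in each column is a: -1, b: 1, c: -1.
The best (smallest) of these is -1.

-1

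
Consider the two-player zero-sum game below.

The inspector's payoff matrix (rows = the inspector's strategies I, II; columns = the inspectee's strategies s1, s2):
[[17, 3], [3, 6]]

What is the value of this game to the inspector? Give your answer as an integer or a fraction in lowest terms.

Row minima are 3 and 3, so the inspector's maximin is 3; column maxima are 17 and 6, so the inspectee's minimax is 6. These differ, so the equilibrium is in mixed strategies.
Let the inspector play I with probability p. The inspectee is indifferent when 17p + 3(1−p) = 3p + 6(1−p), giving p = 3/17.
Let the inspectee play s1 with probability q. The inspector is indifferent when 17q + 3(1−q) = 3q + 6(1−q), giving q = 3/17.
The value is 17·(3/17) + (3)·(14/17) = 93/17.

93/17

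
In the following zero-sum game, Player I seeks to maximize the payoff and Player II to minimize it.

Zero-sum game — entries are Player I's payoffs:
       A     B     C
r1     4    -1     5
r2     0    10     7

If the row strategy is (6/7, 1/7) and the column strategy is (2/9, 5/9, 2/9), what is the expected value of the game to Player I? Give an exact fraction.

142/63

Against (2/9, 5/9, 2/9), each row's expected payoff is r1: 13/9; r2: 64/9.
Taking the (6/7, 1/7)-weighted average: (6/7)·(13/9) + (1/7)·(64/9) = 142/63.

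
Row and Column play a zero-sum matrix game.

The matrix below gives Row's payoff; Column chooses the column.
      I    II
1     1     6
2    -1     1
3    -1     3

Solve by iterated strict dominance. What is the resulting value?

1

Column II is strictly dominated by I for Column (1<6, -1<1, -1<3); eliminate II.
Row 2 is strictly dominated by row 1 (1>-1); eliminate 2.
Row 3 is strictly dominated by row 1 (1>-1); eliminate 3.
Only (1, I) remains, with payoff 1.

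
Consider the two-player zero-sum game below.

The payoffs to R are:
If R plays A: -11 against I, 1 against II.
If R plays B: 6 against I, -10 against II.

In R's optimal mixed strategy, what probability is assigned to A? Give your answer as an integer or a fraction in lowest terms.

Row minima are -11 and -10, so R's maximin is -10; column maxima are 6 and 1, so C's minimax is 1. These differ, so the equilibrium is in mixed strategies.
Let R play A with probability p. C is indifferent when −11p + 6(1−p) = p − 10(1−p), giving p = 4/7.

4/7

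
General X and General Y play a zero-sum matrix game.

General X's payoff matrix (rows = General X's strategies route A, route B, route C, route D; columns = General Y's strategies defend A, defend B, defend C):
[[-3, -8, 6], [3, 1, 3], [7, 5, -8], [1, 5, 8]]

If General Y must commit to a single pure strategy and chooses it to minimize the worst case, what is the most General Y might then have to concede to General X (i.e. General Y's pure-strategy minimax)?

5

The worst case (largest entry) in each column is defend A: 7, defend B: 5, defend C: 8.
The best (smallest) of these is 5.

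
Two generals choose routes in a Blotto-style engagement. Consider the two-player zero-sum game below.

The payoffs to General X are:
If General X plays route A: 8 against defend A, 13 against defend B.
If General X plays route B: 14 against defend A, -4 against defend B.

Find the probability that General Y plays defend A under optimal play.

Row minima are 8 and -4, so General X's maximin is 8; column maxima are 14 and 13, so General Y's minimax is 13. These differ, so the equilibrium is in mixed strategies.
Let General Y play defend A with probability q. General X is indifferent when 8q + 13(1−q) = 14q − 4(1−q), giving q = 17/23.

17/23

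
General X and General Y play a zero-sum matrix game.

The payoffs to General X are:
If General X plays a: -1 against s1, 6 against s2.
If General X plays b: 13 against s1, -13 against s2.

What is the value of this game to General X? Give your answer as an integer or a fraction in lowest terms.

Row minima are -1 and -13, so General X's maximin is -1; column maxima are 13 and 6, so General Y's minimax is 6. These differ, so the equilibrium is in mixed strategies.
Let General X play a with probability p. General Y is indifferent when −p + 13(1−p) = 6p − 13(1−p), giving p = 26/33.
Let General Y play s1 with probability q. General X is indifferent when −q + 6(1−q) = 13q − 13(1−q), giving q = 19/33.
The value is -1·(19/33) + (6)·(14/33) = 65/33.

65/33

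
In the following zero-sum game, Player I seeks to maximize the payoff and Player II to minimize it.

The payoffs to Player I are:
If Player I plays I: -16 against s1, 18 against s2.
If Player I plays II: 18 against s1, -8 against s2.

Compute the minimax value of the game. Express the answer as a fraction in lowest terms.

49/15

Row minima are -16 and -8, so Player I's maximin is -8; column maxima are 18 and 18, so Player II's minimax is 18. These differ, so the equilibrium is in mixed strategies.
Let Player I play I with probability p. Player II is indifferent when −16p + 18(1−p) = 18p − 8(1−p), giving p = 13/30.
Let Player II play s1 with probability q. Player I is indifferent when −16q + 18(1−q) = 18q − 8(1−q), giving q = 13/30.
The value is -16·(13/30) + (18)·(17/30) = 49/15.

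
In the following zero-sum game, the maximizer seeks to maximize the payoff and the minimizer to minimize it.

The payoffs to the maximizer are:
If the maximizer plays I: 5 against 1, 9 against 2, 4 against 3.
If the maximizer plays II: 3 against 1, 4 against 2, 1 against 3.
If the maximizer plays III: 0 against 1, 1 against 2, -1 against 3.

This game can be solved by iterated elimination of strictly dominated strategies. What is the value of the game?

4

Row III is strictly dominated by row I (5>0, 9>1, 4>-1); eliminate III.
Column 2 is strictly dominated by 1 for the minimizer (5<9, 3<4); eliminate 2.
Column 1 is strictly dominated by 3 for the minimizer (4<5, 1<3); eliminate 1.
Row II is strictly dominated by row I (4>1); eliminate II.
Only (I, 3) remains, with payoff 4.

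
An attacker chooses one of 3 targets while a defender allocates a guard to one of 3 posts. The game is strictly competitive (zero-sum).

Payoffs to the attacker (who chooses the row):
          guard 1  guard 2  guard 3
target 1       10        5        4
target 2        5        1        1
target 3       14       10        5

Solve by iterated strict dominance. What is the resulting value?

Column guard 1 is strictly dominated by guard 2 for the defender (5<10, 1<5, 10<14); eliminate guard 1.
Row target 1 is strictly dominated by row target 3 (10>5, 5>4); eliminate target 1.
Row target 2 is strictly dominated by row target 3 (10>1, 5>1); eliminate target 2.
Column guard 2 is strictly dominated by guard 3 for the defender (5<10); eliminate guard 2.
Only (target 3, guard 3) remains, with payoff 5.

5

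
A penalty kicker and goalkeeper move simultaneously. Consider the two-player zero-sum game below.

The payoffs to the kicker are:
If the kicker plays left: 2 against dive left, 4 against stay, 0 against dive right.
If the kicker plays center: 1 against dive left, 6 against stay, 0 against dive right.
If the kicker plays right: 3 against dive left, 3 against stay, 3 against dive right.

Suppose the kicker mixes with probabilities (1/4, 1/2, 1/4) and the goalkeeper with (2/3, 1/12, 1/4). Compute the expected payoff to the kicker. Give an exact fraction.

7/4

Against (2/3, 1/12, 1/4), each row's expected payoff is left: 5/3; center: 7/6; right: 3.
Taking the (1/4, 1/2, 1/4)-weighted average: (1/4)·(5/3) + (1/2)·(7/6) + (1/4)·(3) = 7/4.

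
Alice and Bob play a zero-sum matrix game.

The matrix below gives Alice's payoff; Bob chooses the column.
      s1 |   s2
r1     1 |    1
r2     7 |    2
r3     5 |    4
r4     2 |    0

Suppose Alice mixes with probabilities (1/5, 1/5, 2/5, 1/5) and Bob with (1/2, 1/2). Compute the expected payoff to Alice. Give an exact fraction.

31/10

Against (1/2, 1/2), each row's expected payoff is r1: 1; r2: 9/2; r3: 9/2; r4: 1.
Taking the (1/5, 1/5, 2/5, 1/5)-weighted average: (1/5)·(1) + (1/5)·(9/2) + (2/5)·(9/2) + (1/5)·(1) = 31/10.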